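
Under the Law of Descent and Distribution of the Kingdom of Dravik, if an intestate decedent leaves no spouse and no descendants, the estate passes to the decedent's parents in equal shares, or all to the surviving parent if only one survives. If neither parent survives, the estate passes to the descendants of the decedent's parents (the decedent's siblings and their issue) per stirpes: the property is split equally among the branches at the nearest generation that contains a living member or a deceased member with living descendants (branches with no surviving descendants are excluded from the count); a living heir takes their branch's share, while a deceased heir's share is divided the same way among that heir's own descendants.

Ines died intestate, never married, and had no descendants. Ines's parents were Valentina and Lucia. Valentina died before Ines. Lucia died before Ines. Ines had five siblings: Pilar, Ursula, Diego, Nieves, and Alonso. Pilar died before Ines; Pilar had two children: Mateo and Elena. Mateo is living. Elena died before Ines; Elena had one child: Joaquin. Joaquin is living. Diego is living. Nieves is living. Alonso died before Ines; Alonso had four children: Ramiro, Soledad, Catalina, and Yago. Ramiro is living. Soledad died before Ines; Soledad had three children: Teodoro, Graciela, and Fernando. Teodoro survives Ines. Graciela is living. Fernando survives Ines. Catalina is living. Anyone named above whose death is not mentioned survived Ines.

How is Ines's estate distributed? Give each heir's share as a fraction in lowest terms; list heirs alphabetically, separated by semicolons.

Neither parent survives and there are no descendants, so the estate passes to Ines's siblings and their issue per stirpes.
The estate is divided into 5 equal shares of 1/5 among Pilar, Ursula, Diego, Nieves, Alonso.
Pilar predeceased; the 1/5 allotted to Pilar's branch passes to Pilar's issue by representation.
The 1/5 is divided into 2 equal shares of 1/10 among Mateo, Elena.
Mateo is living and takes 1/10.
Elena predeceased; the 1/10 allotted to Elena's branch passes to Elena's issue by representation.
Joaquin is the sole taker at this level and receives the full 1/10.
Ursula is living and takes 1/5.
Diego is living and takes 1/5.
Nieves is living and takes 1/5.
Alonso predeceased; the 1/5 allotted to Alonso's branch passes to Alonso's issue by representation.
The 1/5 is divided into 4 equal shares of 1/20 among Ramiro, Soledad, Catalina, Yago.
Ramiro is living and takes 1/20.
Soledad predeceased; the 1/20 allotted to Soledad's branch passes to Soledad's issue by representation.
The 1/20 is divided into 3 equal shares of 1/60 among Teodoro, Graciela, Fernando.
Teodoro is living and takes 1/60.
Graciela is living and takes 1/60.
Fernando is living and takes 1/60.
Catalina is living and takes 1/20.
Yago is living and takes 1/20.

Catalina 1/20; Diego 1/5; Fernando 1/60; Graciela 1/60; Joaquin 1/10; Mateo 1/10; Nieves 1/5; Ramiro 1/20; Teodoro 1/60; Ursula 1/5; Yago 1/20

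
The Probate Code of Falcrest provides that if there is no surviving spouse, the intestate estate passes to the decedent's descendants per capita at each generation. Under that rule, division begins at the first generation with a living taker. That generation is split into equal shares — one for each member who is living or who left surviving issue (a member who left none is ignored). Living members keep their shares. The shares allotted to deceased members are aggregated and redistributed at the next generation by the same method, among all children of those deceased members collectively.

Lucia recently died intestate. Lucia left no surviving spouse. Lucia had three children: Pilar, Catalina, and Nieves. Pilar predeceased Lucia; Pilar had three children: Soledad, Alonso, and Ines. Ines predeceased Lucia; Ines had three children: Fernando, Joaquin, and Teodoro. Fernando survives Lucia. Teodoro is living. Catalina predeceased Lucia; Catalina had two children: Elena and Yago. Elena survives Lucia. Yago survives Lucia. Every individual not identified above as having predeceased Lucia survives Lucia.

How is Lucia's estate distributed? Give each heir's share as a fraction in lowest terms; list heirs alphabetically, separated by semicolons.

There is no surviving spouse, so the entire estate passes to Lucia's descendants per capita at each generation.
At generation 1 (Pilar, Catalina, Nieves) there are 3 shares of (1)/3 = 1/3 each.
Living: Nieves — each takes 1/3.
Deceased: Pilar and Catalina. Their combined 2/3 is pooled and carried to generation 2.
At generation 2 (Soledad, Alonso, Ines, Elena, Yago) there are 5 shares of (2/3)/5 = 2/15 each.
Living: Soledad, Alonso, Elena, and Yago — each takes 2/15.
Deceased: Ines. That 2/15 share is carried to generation 3.
At generation 3 (Fernando, Joaquin, Teodoro) there are 3 shares of (2/15)/3 = 2/45 each.
Living: Fernando, Joaquin, and Teodoro — each takes 2/45.

Alonso 2/15; Elena 2/15; Fernando 2/45; Joaquin 2/45; Nieves 1/3; Soledad 2/15; Teodoro 2/45; Yago 2/15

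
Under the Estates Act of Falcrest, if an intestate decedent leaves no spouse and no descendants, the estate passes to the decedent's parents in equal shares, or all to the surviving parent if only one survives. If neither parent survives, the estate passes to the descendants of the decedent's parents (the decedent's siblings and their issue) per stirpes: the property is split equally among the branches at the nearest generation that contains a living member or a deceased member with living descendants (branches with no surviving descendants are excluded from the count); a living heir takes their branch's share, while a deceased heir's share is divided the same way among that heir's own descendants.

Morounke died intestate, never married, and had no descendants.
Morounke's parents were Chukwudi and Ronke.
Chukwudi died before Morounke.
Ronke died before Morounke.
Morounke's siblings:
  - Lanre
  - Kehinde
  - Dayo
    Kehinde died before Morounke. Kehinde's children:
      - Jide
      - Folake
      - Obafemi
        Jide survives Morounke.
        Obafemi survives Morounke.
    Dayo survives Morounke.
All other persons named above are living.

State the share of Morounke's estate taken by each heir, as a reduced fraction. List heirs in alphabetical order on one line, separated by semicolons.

Dayo 1/3; Folake 1/9; Jide 1/9; Lanre 1/3; Obafemi 1/9

Neither parent survives and there are no descendants, so the estate passes to Morounke's siblings and their issue per stirpes.
The estate is divided into 3 equal shares of 1/3 among Lanre, Kehinde, Dayo.
Lanre is living and takes 1/3.
Kehinde predeceased; the 1/3 allotted to Kehinde's branch passes to Kehinde's issue by representation.
The 1/3 is divided into 3 equal shares of 1/9 among Jide, Folake, Obafemi.
Jide is living and takes 1/9.
Folake is living and takes 1/9.
Obafemi is living and takes 1/9.
Dayo is living and takes 1/3.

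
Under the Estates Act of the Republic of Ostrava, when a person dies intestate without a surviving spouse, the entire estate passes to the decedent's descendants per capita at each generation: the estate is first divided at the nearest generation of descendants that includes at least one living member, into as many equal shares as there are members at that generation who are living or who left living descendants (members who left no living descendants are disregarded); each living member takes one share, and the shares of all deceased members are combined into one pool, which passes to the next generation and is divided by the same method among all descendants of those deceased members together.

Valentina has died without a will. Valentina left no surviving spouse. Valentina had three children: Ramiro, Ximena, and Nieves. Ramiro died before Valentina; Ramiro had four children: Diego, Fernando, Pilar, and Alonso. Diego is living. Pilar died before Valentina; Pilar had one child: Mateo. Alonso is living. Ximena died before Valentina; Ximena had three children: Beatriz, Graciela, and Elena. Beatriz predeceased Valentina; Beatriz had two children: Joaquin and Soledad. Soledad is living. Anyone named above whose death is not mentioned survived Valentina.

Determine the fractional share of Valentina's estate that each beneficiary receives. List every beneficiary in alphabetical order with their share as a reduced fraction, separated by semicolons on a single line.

There is no surviving spouse, so the entire estate passes to Valentina's descendants per capita at each generation.
At generation 1 (Ramiro, Ximena, Nieves) there are 3 shares of (1)/3 = 1/3 each.
Living: Nieves — each takes 1/3.
Deceased: Ramiro and Ximena. Their combined 2/3 is pooled and carried to generation 2.
At generation 2 (Diego, Fernando, Pilar, Alonso, Beatriz, Graciela, Elena) there are 7 shares of (2/3)/7 = 2/21 each.
Living: Diego, Fernando, Alonso, Graciela, and Elena — each takes 2/21.
Deceased: Pilar and Beatriz. Their combined 4/21 is pooled and carried to generation 3.
At generation 3 (Mateo, Joaquin, Soledad) there are 3 shares of (4/21)/3 = 4/63 each.
Living: Mateo, Joaquin, and Soledad — each takes 4/63.

Alonso 2/21; Diego 2/21; Elena 2/21; Fernando 2/21; Graciela 2/21; Joaquin 4/63; Mateo 4/63; Nieves 1/3; Soledad 4/63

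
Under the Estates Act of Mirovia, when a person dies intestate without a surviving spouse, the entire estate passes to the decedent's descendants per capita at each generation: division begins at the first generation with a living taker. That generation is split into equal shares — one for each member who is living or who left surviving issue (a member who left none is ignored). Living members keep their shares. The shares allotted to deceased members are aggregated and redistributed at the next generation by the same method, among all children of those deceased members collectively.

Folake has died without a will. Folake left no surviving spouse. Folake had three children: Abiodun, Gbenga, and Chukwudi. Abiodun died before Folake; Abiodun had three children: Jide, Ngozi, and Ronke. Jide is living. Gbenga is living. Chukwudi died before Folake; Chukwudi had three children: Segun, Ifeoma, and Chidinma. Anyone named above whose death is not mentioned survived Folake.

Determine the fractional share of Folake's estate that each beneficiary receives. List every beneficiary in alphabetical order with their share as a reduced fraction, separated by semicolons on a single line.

Chidinma 1/9; Gbenga 1/3; Ifeoma 1/9; Jide 1/9; Ngozi 1/9; Ronke 1/9; Segun 1/9

There is no surviving spouse, so the entire estate passes to Folake's descendants per capita at each generation.
At generation 1 (Abiodun, Gbenga, Chukwudi) there are 3 shares of (1)/3 = 1/3 each.
Living: Gbenga — each takes 1/3.
Deceased: Abiodun and Chukwudi. Their combined 2/3 is pooled and carried to generation 2.
At generation 2 (Jide, Ngozi, Ronke, Segun, Ifeoma, Chidinma) there are 6 shares of (2/3)/6 = 1/9 each.
Living: Jide, Ngozi, Ronke, Segun, Ifeoma, and Chidinma — each takes 1/9.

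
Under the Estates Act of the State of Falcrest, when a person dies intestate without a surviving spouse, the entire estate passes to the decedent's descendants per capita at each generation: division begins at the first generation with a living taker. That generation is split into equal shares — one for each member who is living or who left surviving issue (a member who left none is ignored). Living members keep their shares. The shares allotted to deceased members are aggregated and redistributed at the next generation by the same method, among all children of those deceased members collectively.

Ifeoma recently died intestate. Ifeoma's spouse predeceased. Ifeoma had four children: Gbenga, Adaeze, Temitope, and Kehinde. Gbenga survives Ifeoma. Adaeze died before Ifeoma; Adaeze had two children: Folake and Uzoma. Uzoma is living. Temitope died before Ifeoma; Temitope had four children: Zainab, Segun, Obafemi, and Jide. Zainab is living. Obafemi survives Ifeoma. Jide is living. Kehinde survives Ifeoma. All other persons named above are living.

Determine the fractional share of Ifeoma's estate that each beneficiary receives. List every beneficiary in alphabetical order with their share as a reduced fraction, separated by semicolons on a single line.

There is no surviving spouse, so the entire estate passes to Ifeoma's descendants per capita at each generation.
At generation 1 (Gbenga, Adaeze, Temitope, Kehinde) there are 4 shares of (1)/4 = 1/4 each.
Living: Gbenga and Kehinde — each takes 1/4.
Deceased: Adaeze and Temitope. Their combined 1/2 is pooled and carried to generation 2.
At generation 2 (Folake, Uzoma, Zainab, Segun, Obafemi, Jide) there are 6 shares of (1/2)/6 = 1/12 each.
Living: Folake, Uzoma, Zainab, Segun, Obafemi, and Jide — each takes 1/12.

Folake 1/12; Gbenga 1/4; Jide 1/12; Kehinde 1/4; Obafemi 1/12; Segun 1/12; Uzoma 1/12; Zainab 1/12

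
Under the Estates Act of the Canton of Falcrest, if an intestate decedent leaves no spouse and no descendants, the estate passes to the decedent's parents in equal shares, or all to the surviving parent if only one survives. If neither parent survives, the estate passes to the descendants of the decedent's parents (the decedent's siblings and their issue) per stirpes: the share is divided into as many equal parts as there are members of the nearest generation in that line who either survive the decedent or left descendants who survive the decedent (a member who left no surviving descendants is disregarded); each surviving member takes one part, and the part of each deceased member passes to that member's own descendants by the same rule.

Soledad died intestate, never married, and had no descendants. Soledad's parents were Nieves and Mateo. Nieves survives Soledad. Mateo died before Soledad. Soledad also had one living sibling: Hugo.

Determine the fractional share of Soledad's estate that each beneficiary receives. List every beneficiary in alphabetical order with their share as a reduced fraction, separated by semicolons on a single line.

Nieves 1

Only one parent, Nieves, survives, so Nieves takes the entire estate. The siblings take nothing because a surviving parent has priority.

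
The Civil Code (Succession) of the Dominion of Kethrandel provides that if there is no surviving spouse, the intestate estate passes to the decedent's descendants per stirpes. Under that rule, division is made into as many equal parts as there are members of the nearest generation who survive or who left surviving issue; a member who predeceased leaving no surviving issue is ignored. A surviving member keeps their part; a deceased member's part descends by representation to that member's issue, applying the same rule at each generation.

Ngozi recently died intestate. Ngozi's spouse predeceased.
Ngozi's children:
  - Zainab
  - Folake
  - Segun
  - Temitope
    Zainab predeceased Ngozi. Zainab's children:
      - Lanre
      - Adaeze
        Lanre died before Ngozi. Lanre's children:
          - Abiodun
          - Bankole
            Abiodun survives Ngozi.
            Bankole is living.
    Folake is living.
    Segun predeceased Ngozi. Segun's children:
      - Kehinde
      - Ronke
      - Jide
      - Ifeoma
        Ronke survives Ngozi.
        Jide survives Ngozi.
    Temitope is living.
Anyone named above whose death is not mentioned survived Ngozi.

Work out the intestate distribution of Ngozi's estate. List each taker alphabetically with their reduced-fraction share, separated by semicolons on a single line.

There is no surviving spouse, so the entire estate passes to Ngozi's descendants per stirpes.
The estate is divided into 4 equal shares of 1/4 among Zainab, Folake, Segun, Temitope.
Zainab predeceased; the 1/4 allotted to Zainab's branch passes to Zainab's issue by representation.
The 1/4 is divided into 2 equal shares of 1/8 among Lanre, Adaeze.
Lanre predeceased; the 1/8 allotted to Lanre's branch passes to Lanre's issue by representation.
The 1/8 is divided into 2 equal shares of 1/16 among Abiodun, Bankole.
Abiodun is living and takes 1/16.
Bankole is living and takes 1/16.
Adaeze is living and takes 1/8.
Folake is living and takes 1/4.
Segun predeceased; the 1/4 allotted to Segun's branch passes to Segun's issue by representation.
The 1/4 is divided into 4 equal shares of 1/16 among Kehinde, Ronke, Jide, Ifeoma.
Kehinde is living and takes 1/16.
Ronke is living and takes 1/16.
Jide is living and takes 1/16.
Ifeoma is living and takes 1/16.
Temitope is living and takes 1/4.

Abiodun 1/16; Adaeze 1/8; Bankole 1/16; Folake 1/4; Ifeoma 1/16; Jide 1/16; Kehinde 1/16; Ronke 1/16; Temitope 1/4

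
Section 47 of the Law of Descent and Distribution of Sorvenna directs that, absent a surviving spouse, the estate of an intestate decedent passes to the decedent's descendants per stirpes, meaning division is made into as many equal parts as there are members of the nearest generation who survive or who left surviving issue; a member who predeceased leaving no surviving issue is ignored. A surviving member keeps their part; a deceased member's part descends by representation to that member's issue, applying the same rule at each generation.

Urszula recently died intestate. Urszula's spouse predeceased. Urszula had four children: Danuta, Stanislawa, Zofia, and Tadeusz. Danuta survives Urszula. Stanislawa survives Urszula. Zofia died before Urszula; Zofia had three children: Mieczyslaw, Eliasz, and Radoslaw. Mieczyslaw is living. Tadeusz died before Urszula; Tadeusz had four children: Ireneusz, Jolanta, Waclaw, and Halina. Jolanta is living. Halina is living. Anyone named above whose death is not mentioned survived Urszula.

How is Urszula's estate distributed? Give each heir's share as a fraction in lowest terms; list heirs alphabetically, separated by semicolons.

Danuta 1/4; Eliasz 1/12; Halina 1/16; Ireneusz 1/16; Jolanta 1/16; Mieczyslaw 1/12; Radoslaw 1/12; Stanislawa 1/4; Waclaw 1/16

There is no surviving spouse, so the entire estate passes to Urszula's descendants per stirpes.
The estate is divided into 4 equal shares of 1/4 among Danuta, Stanislawa, Zofia, Tadeusz.
Danuta is living and takes 1/4.
Stanislawa is living and takes 1/4.
Zofia predeceased; the 1/4 allotted to Zofia's branch passes to Zofia's issue by representation.
The 1/4 is divided into 3 equal shares of 1/12 among Mieczyslaw, Eliasz, Radoslaw.
Mieczyslaw is living and takes 1/12.
Eliasz is living and takes 1/12.
Radoslaw is living and takes 1/12.
Tadeusz predeceased; the 1/4 allotted to Tadeusz's branch passes to Tadeusz's issue by representation.
The 1/4 is divided into 4 equal shares of 1/16 among Ireneusz, Jolanta, Waclaw, Halina.
Ireneusz is living and takes 1/16.
Jolanta is living and takes 1/16.
Waclaw is living and takes 1/16.
Halina is living and takes 1/16.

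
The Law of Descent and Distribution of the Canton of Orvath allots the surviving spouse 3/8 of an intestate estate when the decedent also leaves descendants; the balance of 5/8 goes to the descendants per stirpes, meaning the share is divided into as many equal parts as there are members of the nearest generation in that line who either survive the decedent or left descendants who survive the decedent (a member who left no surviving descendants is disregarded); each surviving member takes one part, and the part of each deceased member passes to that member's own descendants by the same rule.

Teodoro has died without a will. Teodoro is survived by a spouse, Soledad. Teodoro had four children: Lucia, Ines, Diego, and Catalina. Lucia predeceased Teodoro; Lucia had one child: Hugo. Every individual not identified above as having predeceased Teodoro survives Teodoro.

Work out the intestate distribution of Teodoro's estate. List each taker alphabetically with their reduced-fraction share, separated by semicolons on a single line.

Soledad, as surviving spouse, takes 3/8.
The remaining 5/8 passes to Teodoro's descendants per stirpes.
The 5/8 is divided into 4 equal shares of 5/32 among Lucia, Ines, Diego, Catalina.
Lucia predeceased; the 5/32 allotted to Lucia's branch passes to Lucia's issue by representation.
Hugo is the sole taker at this level and receives the full 5/32.
Ines is living and takes 5/32.
Diego is living and takes 5/32.
Catalina is living and takes 5/32.

Catalina 5/32; Diego 5/32; Hugo 5/32; Ines 5/32; Soledad 3/8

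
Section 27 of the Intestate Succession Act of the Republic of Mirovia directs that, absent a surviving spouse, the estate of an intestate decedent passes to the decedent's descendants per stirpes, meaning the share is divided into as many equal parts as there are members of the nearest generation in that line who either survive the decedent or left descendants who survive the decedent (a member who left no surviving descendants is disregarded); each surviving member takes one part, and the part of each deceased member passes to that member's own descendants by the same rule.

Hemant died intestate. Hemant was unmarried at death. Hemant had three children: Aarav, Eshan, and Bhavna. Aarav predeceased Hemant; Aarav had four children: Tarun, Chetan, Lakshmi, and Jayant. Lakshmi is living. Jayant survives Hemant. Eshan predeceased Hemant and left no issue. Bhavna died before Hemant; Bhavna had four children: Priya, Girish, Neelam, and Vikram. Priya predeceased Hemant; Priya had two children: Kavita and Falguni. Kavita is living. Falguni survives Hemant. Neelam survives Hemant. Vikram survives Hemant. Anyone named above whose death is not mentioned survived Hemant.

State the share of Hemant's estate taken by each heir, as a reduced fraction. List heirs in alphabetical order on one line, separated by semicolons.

There is no surviving spouse, so the entire estate passes to Hemant's descendants per stirpes.
Eshan left no surviving issue, so that branch lapses and is disregarded.
The estate is divided into 2 equal shares of 1/2 among Aarav, Bhavna.
Aarav predeceased; the 1/2 allotted to Aarav's branch passes to Aarav's issue by representation.
The 1/2 is divided into 4 equal shares of 1/8 among Tarun, Chetan, Lakshmi, Jayant.
Tarun is living and takes 1/8.
Chetan is living and takes 1/8.
Lakshmi is living and takes 1/8.
Jayant is living and takes 1/8.
Bhavna predeceased; the 1/2 allotted to Bhavna's branch passes to Bhavna's issue by representation.
The 1/2 is divided into 4 equal shares of 1/8 among Priya, Girish, Neelam, Vikram.
Priya predeceased; the 1/8 allotted to Priya's branch passes to Priya's issue by representation.
The 1/8 is divided into 2 equal shares of 1/16 among Kavita, Falguni.
Kavita is living and takes 1/16.
Falguni is living and takes 1/16.
Girish is living and takes 1/8.
Neelam is living and takes 1/8.
Vikram is living and takes 1/8.

Chetan 1/8; Falguni 1/16; Girish 1/8; Jayant 1/8; Kavita 1/16; Lakshmi 1/8; Neelam 1/8; Tarun 1/8; Vikram 1/8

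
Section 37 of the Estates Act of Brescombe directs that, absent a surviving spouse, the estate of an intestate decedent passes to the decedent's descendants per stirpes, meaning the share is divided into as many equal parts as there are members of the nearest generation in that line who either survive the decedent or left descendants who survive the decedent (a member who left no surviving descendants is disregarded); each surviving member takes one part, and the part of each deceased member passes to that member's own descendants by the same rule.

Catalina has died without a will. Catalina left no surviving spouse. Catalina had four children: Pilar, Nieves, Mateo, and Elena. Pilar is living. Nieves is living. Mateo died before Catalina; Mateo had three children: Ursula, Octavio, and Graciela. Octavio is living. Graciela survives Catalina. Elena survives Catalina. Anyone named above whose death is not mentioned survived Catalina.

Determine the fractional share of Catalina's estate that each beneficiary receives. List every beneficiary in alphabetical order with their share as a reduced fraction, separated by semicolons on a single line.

There is no surviving spouse, so the entire estate passes to Catalina's descendants per stirpes.
The estate is divided into 4 equal shares of 1/4 among Pilar, Nieves, Mateo, Elena.
Pilar is living and takes 1/4.
Nieves is living and takes 1/4.
Mateo predeceased; the 1/4 allotted to Mateo's branch passes to Mateo's issue by representation.
The 1/4 is divided into 3 equal shares of 1/12 among Ursula, Octavio, Graciela.
Ursula is living and takes 1/12.
Octavio is living and takes 1/12.
Graciela is living and takes 1/12.
Elena is living and takes 1/4.

Elena 1/4; Graciela 1/12; Nieves 1/4; Octavio 1/12; Pilar 1/4; Ursula 1/12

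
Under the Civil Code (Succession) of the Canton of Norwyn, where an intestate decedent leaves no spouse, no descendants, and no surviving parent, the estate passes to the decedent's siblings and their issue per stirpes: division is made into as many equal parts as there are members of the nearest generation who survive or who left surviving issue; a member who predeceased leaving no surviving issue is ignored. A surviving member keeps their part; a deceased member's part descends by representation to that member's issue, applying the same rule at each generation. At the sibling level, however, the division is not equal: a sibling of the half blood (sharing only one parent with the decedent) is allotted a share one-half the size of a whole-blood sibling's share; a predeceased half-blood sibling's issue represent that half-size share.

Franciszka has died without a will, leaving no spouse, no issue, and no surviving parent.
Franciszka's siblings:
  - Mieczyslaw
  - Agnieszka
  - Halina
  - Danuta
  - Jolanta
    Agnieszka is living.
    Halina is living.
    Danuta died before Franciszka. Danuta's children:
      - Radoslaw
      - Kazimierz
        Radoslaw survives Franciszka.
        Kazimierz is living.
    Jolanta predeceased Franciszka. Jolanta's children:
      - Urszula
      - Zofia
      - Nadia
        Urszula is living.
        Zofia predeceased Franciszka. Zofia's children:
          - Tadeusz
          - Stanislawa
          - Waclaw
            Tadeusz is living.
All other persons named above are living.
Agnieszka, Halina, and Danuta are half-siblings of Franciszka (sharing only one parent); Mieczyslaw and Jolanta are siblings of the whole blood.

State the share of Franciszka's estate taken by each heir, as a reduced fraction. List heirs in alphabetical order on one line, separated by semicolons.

No spouse, descendants, or parent survives, so the estate passes to Franciszka's siblings per stirpes.
Half-blood siblings count for one-half the weight of whole-blood siblings at the initial division.
Dividing 1 in proportion to weights (total weight 7/2): Mieczyslaw (weight 1) → 2/7; Agnieszka (weight 1/2) → 1/7; Halina (weight 1/2) → 1/7; Danuta (weight 1/2) → 1/7; Jolanta (weight 1) → 2/7.
Mieczyslaw is living and takes 2/7.
Agnieszka is living and takes 1/7.
Halina is living and takes 1/7.
Danuta predeceased; the 1/7 allotted to Danuta's branch passes to Danuta's issue by representation.
The 1/7 is divided into 2 equal shares of 1/14 among Radoslaw, Kazimierz.
Radoslaw is living and takes 1/14.
Kazimierz is living and takes 1/14.
Jolanta predeceased; the 2/7 allotted to Jolanta's branch passes to Jolanta's issue by representation.
The 2/7 is divided into 3 equal shares of 2/21 among Urszula, Zofia, Nadia.
Urszula is living and takes 2/21.
Zofia predeceased; the 2/21 allotted to Zofia's branch passes to Zofia's issue by representation.
The 2/21 is divided into 3 equal shares of 2/63 among Tadeusz, Stanislawa, Waclaw.
Tadeusz is living and takes 2/63.
Stanislawa is living and takes 2/63.
Waclaw is living and takes 2/63.
Nadia is living and takes 2/21.

Agnieszka 1/7; Halina 1/7; Kazimierz 1/14; Mieczyslaw 2/7; Nadia 2/21; Radoslaw 1/14; Stanislawa 2/63; Tadeusz 2/63; Urszula 2/21; Waclaw 2/63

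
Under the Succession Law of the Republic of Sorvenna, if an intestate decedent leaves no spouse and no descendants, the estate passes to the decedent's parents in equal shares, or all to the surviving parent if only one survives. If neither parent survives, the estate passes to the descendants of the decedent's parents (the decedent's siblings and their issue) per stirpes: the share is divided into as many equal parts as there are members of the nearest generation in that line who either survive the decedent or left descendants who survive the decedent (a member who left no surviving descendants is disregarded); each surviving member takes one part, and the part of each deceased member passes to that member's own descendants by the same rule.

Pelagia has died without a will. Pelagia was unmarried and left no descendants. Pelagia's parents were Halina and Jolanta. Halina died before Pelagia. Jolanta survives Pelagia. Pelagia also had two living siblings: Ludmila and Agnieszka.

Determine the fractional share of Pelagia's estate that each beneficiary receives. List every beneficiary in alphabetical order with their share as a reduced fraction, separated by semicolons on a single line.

Only one parent, Jolanta, survives, so Jolanta takes the entire estate. The siblings take nothing because a surviving parent has priority.

Jolanta 1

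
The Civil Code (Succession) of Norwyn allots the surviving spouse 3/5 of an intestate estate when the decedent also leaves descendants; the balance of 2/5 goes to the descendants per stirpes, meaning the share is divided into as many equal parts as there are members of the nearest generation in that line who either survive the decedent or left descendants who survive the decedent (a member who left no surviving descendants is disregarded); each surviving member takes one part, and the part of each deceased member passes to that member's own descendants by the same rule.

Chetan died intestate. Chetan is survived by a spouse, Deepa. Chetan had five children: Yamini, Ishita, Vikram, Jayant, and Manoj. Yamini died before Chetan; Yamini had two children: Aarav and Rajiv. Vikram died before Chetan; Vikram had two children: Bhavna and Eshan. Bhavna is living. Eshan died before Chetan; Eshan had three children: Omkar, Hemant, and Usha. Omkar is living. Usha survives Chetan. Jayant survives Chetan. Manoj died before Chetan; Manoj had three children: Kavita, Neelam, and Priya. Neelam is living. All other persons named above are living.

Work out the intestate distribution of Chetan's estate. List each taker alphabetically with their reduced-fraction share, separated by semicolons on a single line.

Deepa, as surviving spouse, takes 3/5.
The remaining 2/5 passes to Chetan's descendants per stirpes.
The 2/5 is divided into 5 equal shares of 2/25 among Yamini, Ishita, Vikram, Jayant, Manoj.
Yamini predeceased; the 2/25 allotted to Yamini's branch passes to Yamini's issue by representation.
The 2/25 is divided into 2 equal shares of 1/25 among Aarav, Rajiv.
Aarav is living and takes 1/25.
Rajiv is living and takes 1/25.
Ishita is living and takes 2/25.
Vikram predeceased; the 2/25 allotted to Vikram's branch passes to Vikram's issue by representation.
The 2/25 is divided into 2 equal shares of 1/25 among Bhavna, Eshan.
Bhavna is living and takes 1/25.
Eshan predeceased; the 1/25 allotted to Eshan's branch passes to Eshan's issue by representation.
The 1/25 is divided into 3 equal shares of 1/75 among Omkar, Hemant, Usha.
Omkar is living and takes 1/75.
Hemant is living and takes 1/75.
Usha is living and takes 1/75.
Jayant is living and takes 2/25.
Manoj predeceased; the 2/25 allotted to Manoj's branch passes to Manoj's issue by representation.
The 2/25 is divided into 3 equal shares of 2/75 among Kavita, Neelam, Priya.
Kavita is living and takes 2/75.
Neelam is living and takes 2/75.
Priya is living and takes 2/75.

Aarav 1/25; Bhavna 1/25; Deepa 3/5; Hemant 1/75; Ishita 2/25; Jayant 2/25; Kavita 2/75; Neelam 2/75; Omkar 1/75; Priya 2/75; Rajiv 1/25; Usha 1/75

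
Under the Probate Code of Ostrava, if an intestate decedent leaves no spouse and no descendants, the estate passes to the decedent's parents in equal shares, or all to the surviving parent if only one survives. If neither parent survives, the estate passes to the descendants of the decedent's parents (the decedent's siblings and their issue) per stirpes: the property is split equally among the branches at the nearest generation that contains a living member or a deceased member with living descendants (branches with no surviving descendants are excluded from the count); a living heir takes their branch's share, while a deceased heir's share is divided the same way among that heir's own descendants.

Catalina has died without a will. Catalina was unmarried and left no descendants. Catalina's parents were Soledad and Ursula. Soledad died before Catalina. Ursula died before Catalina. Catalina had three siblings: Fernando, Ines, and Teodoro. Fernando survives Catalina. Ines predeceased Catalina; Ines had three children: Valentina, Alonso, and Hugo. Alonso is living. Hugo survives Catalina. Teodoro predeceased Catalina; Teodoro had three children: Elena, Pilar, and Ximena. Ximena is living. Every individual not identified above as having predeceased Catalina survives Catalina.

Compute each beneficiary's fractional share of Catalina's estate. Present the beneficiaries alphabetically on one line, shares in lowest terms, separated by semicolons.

Alonso 1/9; Elena 1/9; Fernando 1/3; Hugo 1/9; Pilar 1/9; Valentina 1/9; Ximena 1/9

Neither parent survives and there are no descendants, so the estate passes to Catalina's siblings and their issue per stirpes.
The estate is divided into 3 equal shares of 1/3 among Fernando, Ines, Teodoro.
Fernando is living and takes 1/3.
Ines predeceased; the 1/3 allotted to Ines's branch passes to Ines's issue by representation.
The 1/3 is divided into 3 equal shares of 1/9 among Valentina, Alonso, Hugo.
Valentina is living and takes 1/9.
Alonso is living and takes 1/9.
Hugo is living and takes 1/9.
Teodoro predeceased; the 1/3 allotted to Teodoro's branch passes to Teodoro's issue by representation.
The 1/3 is divided into 3 equal shares of 1/9 among Elena, Pilar, Ximena.
Elena is living and takes 1/9.
Pilar is living and takes 1/9.
Ximena is living and takes 1/9.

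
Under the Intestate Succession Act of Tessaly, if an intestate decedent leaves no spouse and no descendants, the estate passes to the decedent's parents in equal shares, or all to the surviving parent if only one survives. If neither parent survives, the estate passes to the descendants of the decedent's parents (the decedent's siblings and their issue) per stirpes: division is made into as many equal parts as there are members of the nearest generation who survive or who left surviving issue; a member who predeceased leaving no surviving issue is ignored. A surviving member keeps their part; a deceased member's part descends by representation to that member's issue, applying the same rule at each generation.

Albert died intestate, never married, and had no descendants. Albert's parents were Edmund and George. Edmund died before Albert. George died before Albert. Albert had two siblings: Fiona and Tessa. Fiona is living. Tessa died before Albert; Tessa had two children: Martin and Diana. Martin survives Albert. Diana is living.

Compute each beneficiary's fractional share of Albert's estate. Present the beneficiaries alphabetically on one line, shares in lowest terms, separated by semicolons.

Neither parent survives and there are no descendants, so the estate passes to Albert's siblings and their issue per stirpes.
The estate is divided into 2 equal shares of 1/2 among Fiona, Tessa.
Fiona is living and takes 1/2.
Tessa predeceased; the 1/2 allotted to Tessa's branch passes to Tessa's issue by representation.
The 1/2 is divided into 2 equal shares of 1/4 among Martin, Diana.
Martin is living and takes 1/4.
Diana is living and takes 1/4.

Diana 1/4; Fiona 1/2; Martin 1/4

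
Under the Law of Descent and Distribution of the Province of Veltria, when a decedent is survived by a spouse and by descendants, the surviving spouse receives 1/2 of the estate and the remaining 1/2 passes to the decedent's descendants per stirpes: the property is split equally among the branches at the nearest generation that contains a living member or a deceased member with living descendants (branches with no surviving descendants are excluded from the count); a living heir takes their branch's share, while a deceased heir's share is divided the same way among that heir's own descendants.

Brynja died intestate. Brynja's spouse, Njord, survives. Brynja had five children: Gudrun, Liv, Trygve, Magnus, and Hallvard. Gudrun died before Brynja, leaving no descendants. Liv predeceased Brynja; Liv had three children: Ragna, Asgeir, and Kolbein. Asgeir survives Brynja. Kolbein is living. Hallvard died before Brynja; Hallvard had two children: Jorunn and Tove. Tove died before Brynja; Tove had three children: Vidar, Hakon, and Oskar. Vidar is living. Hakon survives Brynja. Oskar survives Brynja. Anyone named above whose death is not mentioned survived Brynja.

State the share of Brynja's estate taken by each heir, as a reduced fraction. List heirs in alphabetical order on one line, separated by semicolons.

Njord, as surviving spouse, takes 1/2.
The remaining 1/2 passes to Brynja's descendants per stirpes.
Gudrun left no surviving issue, so that branch lapses and is disregarded.
The 1/2 is divided into 4 equal shares of 1/8 among Liv, Trygve, Magnus, Hallvard.
Liv predeceased; the 1/8 allotted to Liv's branch passes to Liv's issue by representation.
The 1/8 is divided into 3 equal shares of 1/24 among Ragna, Asgeir, Kolbein.
Ragna is living and takes 1/24.
Asgeir is living and takes 1/24.
Kolbein is living and takes 1/24.
Trygve is living and takes 1/8.
Magnus is living and takes 1/8.
Hallvard predeceased; the 1/8 allotted to Hallvard's branch passes to Hallvard's issue by representation.
The 1/8 is divided into 2 equal shares of 1/16 among Jorunn, Tove.
Jorunn is living and takes 1/16.
Tove predeceased; the 1/16 allotted to Tove's branch passes to Tove's issue by representation.
The 1/16 is divided into 3 equal shares of 1/48 among Vidar, Hakon, Oskar.
Vidar is living and takes 1/48.
Hakon is living and takes 1/48.
Oskar is living and takes 1/48.

Asgeir 1/24; Hakon 1/48; Jorunn 1/16; Kolbein 1/24; Magnus 1/8; Njord 1/2; Oskar 1/48; Ragna 1/24; Trygve 1/8; Vidar 1/48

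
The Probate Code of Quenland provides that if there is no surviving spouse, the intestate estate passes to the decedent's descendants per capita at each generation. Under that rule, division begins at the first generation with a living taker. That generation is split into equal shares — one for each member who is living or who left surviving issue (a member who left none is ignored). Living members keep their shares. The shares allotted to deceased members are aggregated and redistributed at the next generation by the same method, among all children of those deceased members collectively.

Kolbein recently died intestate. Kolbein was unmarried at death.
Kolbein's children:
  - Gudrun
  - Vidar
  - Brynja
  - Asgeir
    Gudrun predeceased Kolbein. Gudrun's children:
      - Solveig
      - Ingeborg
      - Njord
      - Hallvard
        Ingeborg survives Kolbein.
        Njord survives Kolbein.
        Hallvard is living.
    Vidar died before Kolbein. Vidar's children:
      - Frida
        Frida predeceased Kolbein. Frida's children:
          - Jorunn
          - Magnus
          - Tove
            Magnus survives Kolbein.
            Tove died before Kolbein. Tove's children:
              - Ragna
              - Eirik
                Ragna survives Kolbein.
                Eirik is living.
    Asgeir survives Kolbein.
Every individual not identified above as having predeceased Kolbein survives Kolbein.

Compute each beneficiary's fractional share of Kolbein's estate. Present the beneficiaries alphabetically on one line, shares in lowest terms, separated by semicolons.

There is no surviving spouse, so the entire estate passes to Kolbein's descendants per capita at each generation.
At generation 1 (Gudrun, Vidar, Brynja, Asgeir) there are 4 shares of (1)/4 = 1/4 each.
Living: Brynja and Asgeir — each takes 1/4.
Deceased: Gudrun and Vidar. Their combined 1/2 is pooled and carried to generation 2.
At generation 2 (Solveig, Ingeborg, Njord, Hallvard, Frida) there are 5 shares of (1/2)/5 = 1/10 each.
Living: Solveig, Ingeborg, Njord, and Hallvard — each takes 1/10.
Deceased: Frida. That 1/10 share is carried to generation 3.
At generation 3 (Jorunn, Magnus, Tove) there are 3 shares of (1/10)/3 = 1/30 each.
Living: Jorunn and Magnus — each takes 1/30.
Deceased: Tove. That 1/30 share is carried to generation 4.
At generation 4 (Ragna, Eirik) there are 2 shares of (1/30)/2 = 1/60 each.
Living: Ragna and Eirik — each takes 1/60.

Asgeir 1/4; Brynja 1/4; Eirik 1/60; Hallvard 1/10; Ingeborg 1/10; Jorunn 1/30; Magnus 1/30; Njord 1/10; Ragna 1/60; Solveig 1/10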